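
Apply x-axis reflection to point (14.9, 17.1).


Reflection over x-axis: (x,y) -> (x,-y)
(14.9, 17.1) -> (14.9, -17.1)

(14.9, -17.1)


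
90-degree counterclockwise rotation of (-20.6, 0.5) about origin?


90° CCW: (x,y) -> (-y, x)
(-20.6,0.5) -> (-0.5, -20.6)

(-0.5, -20.6)


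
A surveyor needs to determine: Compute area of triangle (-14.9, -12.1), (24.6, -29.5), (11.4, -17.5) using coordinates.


Area = |x_A(y_B-y_C) + x_B(y_C-y_A) + x_C(y_A-y_B)|/2
= |178.8 + (-132.84) + 198.36|/2
= 244.32/2 = 122.16

122.16


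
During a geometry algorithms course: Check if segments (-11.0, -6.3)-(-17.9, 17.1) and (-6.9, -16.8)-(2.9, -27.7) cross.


Cross products: d1=58.21, d2=212.32, d3=-23.49, d4=-177.6
d1*d2 < 0 and d3*d4 < 0? no

No, they don't intersect


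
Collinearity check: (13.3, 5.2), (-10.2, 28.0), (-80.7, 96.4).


Cross product: ((-10.2)-13.3)*(96.4-5.2) - (28-5.2)*((-80.7)-13.3)
= 0

Yes, collinear


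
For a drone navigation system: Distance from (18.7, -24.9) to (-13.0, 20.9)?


dx=-31.7, dy=45.8
d^2 = (-31.7)^2 + 45.8^2 = 3102.53
d = sqrt(3102.53) = 55.7004

55.7004


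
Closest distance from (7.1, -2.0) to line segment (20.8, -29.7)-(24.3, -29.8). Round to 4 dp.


Project P onto AB: t = 0 (clamped to [0,1])
Closest point on segment: (20.8, -29.7)
Distance: 30.9028

30.9028


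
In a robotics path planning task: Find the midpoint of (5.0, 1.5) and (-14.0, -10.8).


M = ((5+(-14))/2, (1.5+(-10.8))/2)
= (-4.5, -4.65)

(-4.5, -4.65)


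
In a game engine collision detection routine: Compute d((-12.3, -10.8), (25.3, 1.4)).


dx=37.6, dy=12.2
d^2 = 37.6^2 + 12.2^2 = 1562.6
d = sqrt(1562.6) = 39.5297

39.5297


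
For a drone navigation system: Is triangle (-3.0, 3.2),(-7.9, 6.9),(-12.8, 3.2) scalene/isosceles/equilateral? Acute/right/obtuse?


Side lengths squared: AB^2=37.7, BC^2=37.7, CA^2=96.04
Sorted: [37.7, 37.7, 96.04]
By sides: Isosceles, By angles: Obtuse

Isosceles, Obtuse


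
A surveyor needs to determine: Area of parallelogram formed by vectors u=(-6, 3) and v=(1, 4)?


|u x v| = |(-6)*4 - 3*1|
= |(-24) - 3| = 27

27


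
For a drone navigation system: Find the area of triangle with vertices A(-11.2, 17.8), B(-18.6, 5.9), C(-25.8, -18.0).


Area = |x_A(y_B-y_C) + x_B(y_C-y_A) + x_C(y_A-y_B)|/2
= |(-267.68) + 665.88 + (-307.02)|/2
= 91.18/2 = 45.59

45.59


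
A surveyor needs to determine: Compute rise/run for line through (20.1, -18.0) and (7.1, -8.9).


slope = (y2-y1)/(x2-x1) = ((-8.9)-(-18))/(7.1-20.1) = 9.1/(-13) = -0.7

-0.7


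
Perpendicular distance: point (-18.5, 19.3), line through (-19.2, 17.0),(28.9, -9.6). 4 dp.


|cross product| = 129.25
|line direction| = sqrt(3021.17) = 54.9652
Distance = 129.25/sqrt(3021.17) = 2.3515

2.3515


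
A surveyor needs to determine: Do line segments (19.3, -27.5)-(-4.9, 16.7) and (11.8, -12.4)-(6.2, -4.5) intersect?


Cross products: d1=25.31, d2=-31.03, d3=-33.92, d4=22.42
d1*d2 < 0 and d3*d4 < 0? yes

Yes, they intersect


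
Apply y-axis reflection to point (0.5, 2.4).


Reflection over y-axis: (x,y) -> (-x,y)
(0.5, 2.4) -> (-0.5, 2.4)

(-0.5, 2.4)


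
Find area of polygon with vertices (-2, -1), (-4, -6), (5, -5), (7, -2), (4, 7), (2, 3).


Shoelace sum: ((-2)*(-6) - (-4)*(-1)) + ((-4)*(-5) - 5*(-6)) + (5*(-2) - 7*(-5)) + (7*7 - 4*(-2)) + (4*3 - 2*7) + (2*(-1) - (-2)*3)
= 142
Area = |142|/2 = 71

71


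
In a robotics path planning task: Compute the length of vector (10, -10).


|u| = sqrt(10^2 + (-10)^2) = sqrt(200) = 14.1421

14.1421


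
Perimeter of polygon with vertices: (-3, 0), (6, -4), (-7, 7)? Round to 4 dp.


Sides: (-3, 0)->(6, -4): sqrt(97) = 9.848858, (6, -4)->(-7, 7): sqrt(290) = 17.029386, (-7, 7)->(-3, 0): sqrt(65) = 8.062258
Sum = 34.940502
Perimeter = 34.9405

34.9405


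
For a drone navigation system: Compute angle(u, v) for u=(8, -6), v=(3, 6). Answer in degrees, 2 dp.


u.v = -12, |u| = sqrt(100) = 10, |v| = sqrt(45) = 6.7082
cos(theta) = u.v/(|u||v|) = -12/sqrt(4500) = -0.178885
theta = acos(-0.178885) = 100.3 degrees

100.3 degrees


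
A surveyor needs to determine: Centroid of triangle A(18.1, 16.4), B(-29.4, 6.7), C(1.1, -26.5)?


Centroid = ((x_A+x_B+x_C)/3, (y_A+y_B+y_C)/3)
= ((18.1+(-29.4)+1.1)/3, (16.4+6.7+(-26.5))/3)
= (-3.4, -1.1333)

(-3.4, -1.1333)


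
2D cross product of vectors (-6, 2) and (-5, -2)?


u x v = u_x*v_y - u_y*v_x = (-6)*(-2) - 2*(-5)
= 12 - (-10) = 22

22


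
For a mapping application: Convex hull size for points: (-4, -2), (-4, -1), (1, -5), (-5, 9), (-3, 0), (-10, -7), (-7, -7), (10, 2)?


Convex hull vertices (CCW): (-10, -7), (-7, -7), (1, -5), (10, 2), (-5, 9)
Count = 5

5


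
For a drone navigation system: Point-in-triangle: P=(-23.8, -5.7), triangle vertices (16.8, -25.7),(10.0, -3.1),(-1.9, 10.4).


Cross products: AB x AP = 781.56, BC x BP = 487.24, CA x CP = -1091.66
All same sign? no

No, outside


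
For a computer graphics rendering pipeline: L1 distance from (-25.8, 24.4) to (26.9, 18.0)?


|(-25.8)-26.9| + |24.4-18| = 52.7 + 6.4 = 59.1

59.1


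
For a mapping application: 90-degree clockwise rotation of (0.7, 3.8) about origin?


90° CW: (x,y) -> (y, -x)
(0.7,3.8) -> (3.8, -0.7)

(3.8, -0.7)


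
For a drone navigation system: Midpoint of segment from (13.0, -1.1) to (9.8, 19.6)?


M = ((13+9.8)/2, ((-1.1)+19.6)/2)
= (11.4, 9.25)

(11.4, 9.25)


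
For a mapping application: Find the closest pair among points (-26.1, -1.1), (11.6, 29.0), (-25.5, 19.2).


d(P0,P1) = 48.2421, d(P0,P2) = 20.3089, d(P1,P2) = 38.3725
Closest: P0 and P2

Closest pair: (-26.1, -1.1) and (-25.5, 19.2), distance = 20.3089


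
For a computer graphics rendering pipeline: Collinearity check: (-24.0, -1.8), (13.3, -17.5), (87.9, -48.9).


Cross product: (13.3-(-24))*((-48.9)-(-1.8)) - ((-17.5)-(-1.8))*(87.9-(-24))
= 0

Yes, collinear


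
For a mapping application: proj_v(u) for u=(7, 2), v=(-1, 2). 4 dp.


u.v = -3, |v| = sqrt(5) = 2.2361
Scalar projection = u.v / |v| = -3 / sqrt(5) = -1.3416

-1.3416


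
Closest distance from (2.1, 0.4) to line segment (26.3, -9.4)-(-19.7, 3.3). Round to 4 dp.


Project P onto AB: t = 0.5435 (clamped to [0,1])
Closest point on segment: (1.3, -2.4978)
Distance: 3.0062

3.0062


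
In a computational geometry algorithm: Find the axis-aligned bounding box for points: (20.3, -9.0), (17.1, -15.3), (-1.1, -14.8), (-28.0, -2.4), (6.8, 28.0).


x range: [-28, 20.3]
y range: [-15.3, 28]
Bounding box: (-28,-15.3) to (20.3,28)

(-28,-15.3) to (20.3,28)


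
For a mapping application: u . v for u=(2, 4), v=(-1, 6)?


u . v = u_x*v_x + u_y*v_y = 2*(-1) + 4*6
= (-2) + 24 = 22

22


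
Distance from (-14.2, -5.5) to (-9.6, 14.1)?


dx=4.6, dy=19.6
d^2 = 4.6^2 + 19.6^2 = 405.32
d = sqrt(405.32) = 20.1326

20.1326


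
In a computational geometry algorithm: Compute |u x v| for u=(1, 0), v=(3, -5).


|u x v| = |1*(-5) - 0*3|
= |(-5) - 0| = 5

5


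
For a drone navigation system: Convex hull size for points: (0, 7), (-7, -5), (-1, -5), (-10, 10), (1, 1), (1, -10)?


Convex hull vertices (CCW): (-10, 10), (-7, -5), (1, -10), (1, 1), (0, 7)
Count = 5

5


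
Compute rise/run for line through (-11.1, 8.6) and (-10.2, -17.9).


slope = (y2-y1)/(x2-x1) = ((-17.9)-8.6)/((-10.2)-(-11.1)) = (-26.5)/0.9 = -29.4444

-29.4444


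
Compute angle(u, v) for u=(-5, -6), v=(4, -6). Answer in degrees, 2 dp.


u.v = 16, |u| = sqrt(61) = 7.8102, |v| = sqrt(52) = 7.2111
cos(theta) = u.v/(|u||v|) = 16/sqrt(3172) = 0.284088
theta = acos(0.284088) = 73.5 degrees

73.5 degrees


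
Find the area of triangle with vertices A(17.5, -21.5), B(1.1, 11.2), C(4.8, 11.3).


Area = |x_A(y_B-y_C) + x_B(y_C-y_A) + x_C(y_A-y_B)|/2
= |(-1.75) + 36.08 + (-156.96)|/2
= 122.63/2 = 61.315

61.315


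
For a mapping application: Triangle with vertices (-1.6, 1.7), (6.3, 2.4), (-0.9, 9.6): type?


Side lengths squared: AB^2=62.9, BC^2=103.68, CA^2=62.9
Sorted: [62.9, 62.9, 103.68]
By sides: Isosceles, By angles: Acute

Isosceles, Acute


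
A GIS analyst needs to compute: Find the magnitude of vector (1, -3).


|u| = sqrt(1^2 + (-3)^2) = sqrt(10) = 3.1623

3.1623


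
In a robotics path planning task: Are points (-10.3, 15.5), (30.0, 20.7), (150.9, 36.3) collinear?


Cross product: (30-(-10.3))*(36.3-15.5) - (20.7-15.5)*(150.9-(-10.3))
= 0

Yes, collinear


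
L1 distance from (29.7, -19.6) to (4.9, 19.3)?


|29.7-4.9| + |(-19.6)-19.3| = 24.8 + 38.9 = 63.7

63.7


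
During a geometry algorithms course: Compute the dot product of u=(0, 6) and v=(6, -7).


u . v = u_x*v_x + u_y*v_y = 0*6 + 6*(-7)
= 0 + (-42) = -42

-42


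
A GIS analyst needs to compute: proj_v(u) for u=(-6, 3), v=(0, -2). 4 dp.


u.v = -6, |v| = sqrt(4) = 2
Scalar projection = u.v / |v| = -6 / sqrt(4) = -3

-3


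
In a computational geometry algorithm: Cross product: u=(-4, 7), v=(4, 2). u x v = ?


u x v = u_x*v_y - u_y*v_x = (-4)*2 - 7*4
= (-8) - 28 = -36

-36


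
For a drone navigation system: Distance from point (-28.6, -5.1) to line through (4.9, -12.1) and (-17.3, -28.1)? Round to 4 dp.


|cross product| = 691.4
|line direction| = sqrt(748.84) = 27.3649
Distance = 691.4/sqrt(748.84) = 25.2659

25.2659


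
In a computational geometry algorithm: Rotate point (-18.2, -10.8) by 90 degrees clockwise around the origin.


90° CW: (x,y) -> (y, -x)
(-18.2,-10.8) -> (-10.8, 18.2)

(-10.8, 18.2)


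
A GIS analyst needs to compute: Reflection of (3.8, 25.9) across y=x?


Reflection over y=x: (x,y) -> (y,x)
(3.8, 25.9) -> (25.9, 3.8)

(25.9, 3.8)


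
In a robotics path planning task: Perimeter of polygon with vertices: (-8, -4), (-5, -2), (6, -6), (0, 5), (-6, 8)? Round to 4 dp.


Sides: (-8, -4)->(-5, -2): sqrt(13) = 3.605551, (-5, -2)->(6, -6): sqrt(137) = 11.7047, (6, -6)->(0, 5): sqrt(157) = 12.529964, (0, 5)->(-6, 8): sqrt(45) = 6.708204, (-6, 8)->(-8, -4): sqrt(148) = 12.165525
Sum = 46.713944
Perimeter = 46.7139

46.7139


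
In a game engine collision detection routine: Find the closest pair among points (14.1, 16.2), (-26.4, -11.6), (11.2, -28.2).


d(P0,P1) = 49.1232, d(P0,P2) = 44.4946, d(P1,P2) = 41.1013
Closest: P1 and P2

Closest pair: (-26.4, -11.6) and (11.2, -28.2), distance = 41.1013


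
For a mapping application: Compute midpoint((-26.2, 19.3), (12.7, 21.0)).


M = (((-26.2)+12.7)/2, (19.3+21)/2)
= (-6.75, 20.15)

(-6.75, 20.15)


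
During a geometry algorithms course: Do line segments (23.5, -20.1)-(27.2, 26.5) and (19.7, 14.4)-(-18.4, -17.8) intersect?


Cross products: d1=1436.81, d2=-219.51, d3=304.73, d4=1961.05
d1*d2 < 0 and d3*d4 < 0? no

No, they don't intersect


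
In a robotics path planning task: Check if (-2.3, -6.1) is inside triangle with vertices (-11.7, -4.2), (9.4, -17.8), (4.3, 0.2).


Cross products: AB x AP = 87.75, BC x BP = 150.93, CA x CP = 71.76
All same sign? yes

Yes, inside


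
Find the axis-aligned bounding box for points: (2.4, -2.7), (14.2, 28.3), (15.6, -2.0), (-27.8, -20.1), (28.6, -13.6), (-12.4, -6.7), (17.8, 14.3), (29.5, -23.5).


x range: [-27.8, 29.5]
y range: [-23.5, 28.3]
Bounding box: (-27.8,-23.5) to (29.5,28.3)

(-27.8,-23.5) to (29.5,28.3)


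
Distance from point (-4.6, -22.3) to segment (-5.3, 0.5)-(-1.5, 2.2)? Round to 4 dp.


Project P onto AB: t = 0 (clamped to [0,1])
Closest point on segment: (-5.3, 0.5)
Distance: 22.8107

22.8107


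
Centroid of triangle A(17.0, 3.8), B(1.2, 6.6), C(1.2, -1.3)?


Centroid = ((x_A+x_B+x_C)/3, (y_A+y_B+y_C)/3)
= ((17+1.2+1.2)/3, (3.8+6.6+(-1.3))/3)
= (6.4667, 3.0333)

(6.4667, 3.0333)


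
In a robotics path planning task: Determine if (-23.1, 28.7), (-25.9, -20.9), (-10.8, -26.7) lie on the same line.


Cross product: ((-25.9)-(-23.1))*((-26.7)-28.7) - ((-20.9)-28.7)*((-10.8)-(-23.1))
= 765.2

No, not collinear


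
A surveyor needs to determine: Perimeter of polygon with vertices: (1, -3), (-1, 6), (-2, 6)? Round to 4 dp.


Sides: (1, -3)->(-1, 6): sqrt(85) = 9.219544, (-1, 6)->(-2, 6): sqrt(1) = 1, (-2, 6)->(1, -3): sqrt(90) = 9.486833
Sum = 19.706377
Perimeter = 19.7064

19.7064


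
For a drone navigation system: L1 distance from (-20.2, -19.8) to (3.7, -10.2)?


|(-20.2)-3.7| + |(-19.8)-(-10.2)| = 23.9 + 9.6 = 33.5

33.5


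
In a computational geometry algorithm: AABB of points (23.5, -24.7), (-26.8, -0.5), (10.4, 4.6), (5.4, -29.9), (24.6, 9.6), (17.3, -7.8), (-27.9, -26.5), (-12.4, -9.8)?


x range: [-27.9, 24.6]
y range: [-29.9, 9.6]
Bounding box: (-27.9,-29.9) to (24.6,9.6)

(-27.9,-29.9) to (24.6,9.6)


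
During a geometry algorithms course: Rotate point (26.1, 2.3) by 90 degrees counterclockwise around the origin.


90° CCW: (x,y) -> (-y, x)
(26.1,2.3) -> (-2.3, 26.1)

(-2.3, 26.1)


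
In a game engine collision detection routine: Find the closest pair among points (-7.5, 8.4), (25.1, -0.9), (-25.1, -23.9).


d(P0,P1) = 33.9006, d(P0,P2) = 36.7838, d(P1,P2) = 55.2181
Closest: P0 and P1

Closest pair: (-7.5, 8.4) and (25.1, -0.9), distance = 33.9006


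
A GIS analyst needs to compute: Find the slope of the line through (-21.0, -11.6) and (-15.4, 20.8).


slope = (y2-y1)/(x2-x1) = (20.8-(-11.6))/((-15.4)-(-21)) = 32.4/5.6 = 5.7857

5.7857


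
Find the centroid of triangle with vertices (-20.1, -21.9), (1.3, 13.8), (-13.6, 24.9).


Centroid = ((x_A+x_B+x_C)/3, (y_A+y_B+y_C)/3)
= (((-20.1)+1.3+(-13.6))/3, ((-21.9)+13.8+24.9)/3)
= (-10.8, 5.6)

(-10.8, 5.6)


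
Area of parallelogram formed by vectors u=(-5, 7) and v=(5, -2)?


|u x v| = |(-5)*(-2) - 7*5|
= |10 - 35| = 25

25


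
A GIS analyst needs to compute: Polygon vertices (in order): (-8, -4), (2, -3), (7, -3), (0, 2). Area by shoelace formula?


Shoelace sum: ((-8)*(-3) - 2*(-4)) + (2*(-3) - 7*(-3)) + (7*2 - 0*(-3)) + (0*(-4) - (-8)*2)
= 77
Area = |77|/2 = 38.5

38.5


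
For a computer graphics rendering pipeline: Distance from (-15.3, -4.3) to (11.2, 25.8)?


dx=26.5, dy=30.1
d^2 = 26.5^2 + 30.1^2 = 1608.26
d = sqrt(1608.26) = 40.1031

40.1031


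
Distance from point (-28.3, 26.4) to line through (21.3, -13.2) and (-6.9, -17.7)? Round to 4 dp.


|cross product| = 1339.92
|line direction| = sqrt(815.49) = 28.5568
Distance = 1339.92/sqrt(815.49) = 46.9212

46.9212


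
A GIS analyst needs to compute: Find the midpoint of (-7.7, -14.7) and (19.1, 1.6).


M = (((-7.7)+19.1)/2, ((-14.7)+1.6)/2)
= (5.7, -6.55)

(5.7, -6.55)


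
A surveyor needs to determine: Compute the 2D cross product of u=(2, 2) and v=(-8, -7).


u x v = u_x*v_y - u_y*v_x = 2*(-7) - 2*(-8)
= (-14) - (-16) = 2

2


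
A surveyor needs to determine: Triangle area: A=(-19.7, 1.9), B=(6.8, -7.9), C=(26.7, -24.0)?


Area = |x_A(y_B-y_C) + x_B(y_C-y_A) + x_C(y_A-y_B)|/2
= |(-317.17) + (-176.12) + 261.66|/2
= 231.63/2 = 115.815

115.815


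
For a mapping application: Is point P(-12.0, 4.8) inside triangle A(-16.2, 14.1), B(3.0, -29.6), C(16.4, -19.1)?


Cross products: AB x AP = 4.98, BC x BP = 618.46, CA x CP = 163.74
All same sign? yes

Yes, inside


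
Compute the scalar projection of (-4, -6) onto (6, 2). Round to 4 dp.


u.v = -36, |v| = sqrt(40) = 6.3246
Scalar projection = u.v / |v| = -36 / sqrt(40) = -5.6921

-5.6921


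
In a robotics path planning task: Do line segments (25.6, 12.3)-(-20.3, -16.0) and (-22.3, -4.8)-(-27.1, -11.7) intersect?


Cross products: d1=248.43, d2=67.56, d3=-570.68, d4=-389.81
d1*d2 < 0 and d3*d4 < 0? no

No, they don't intersect


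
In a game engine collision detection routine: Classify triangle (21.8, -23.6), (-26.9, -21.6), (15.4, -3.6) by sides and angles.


Side lengths squared: AB^2=2375.69, BC^2=2113.29, CA^2=440.96
Sorted: [440.96, 2113.29, 2375.69]
By sides: Scalene, By angles: Acute

Scalene, Acute


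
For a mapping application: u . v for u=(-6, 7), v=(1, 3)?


u . v = u_x*v_x + u_y*v_y = (-6)*1 + 7*3
= (-6) + 21 = 15

15


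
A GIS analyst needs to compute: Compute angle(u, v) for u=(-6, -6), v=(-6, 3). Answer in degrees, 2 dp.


u.v = 18, |u| = sqrt(72) = 8.4853, |v| = sqrt(45) = 6.7082
cos(theta) = u.v/(|u||v|) = 18/sqrt(3240) = 0.316228
theta = acos(0.316228) = 71.57 degrees

71.57 degrees


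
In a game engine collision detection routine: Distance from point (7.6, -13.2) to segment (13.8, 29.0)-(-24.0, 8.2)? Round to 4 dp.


Project P onto AB: t = 0.5974 (clamped to [0,1])
Closest point on segment: (-8.7832, 16.5733)
Distance: 33.9832

33.9832


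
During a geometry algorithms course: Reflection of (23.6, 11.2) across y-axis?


Reflection over y-axis: (x,y) -> (-x,y)
(23.6, 11.2) -> (-23.6, 11.2)

(-23.6, 11.2)


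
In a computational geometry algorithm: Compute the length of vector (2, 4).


|u| = sqrt(2^2 + 4^2) = sqrt(20) = 4.4721

4.4721


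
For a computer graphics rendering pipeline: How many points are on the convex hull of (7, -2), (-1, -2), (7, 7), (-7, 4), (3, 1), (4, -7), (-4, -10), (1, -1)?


Convex hull vertices (CCW): (-7, 4), (-4, -10), (4, -7), (7, -2), (7, 7)
Count = 5

5


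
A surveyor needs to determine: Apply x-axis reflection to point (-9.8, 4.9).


Reflection over x-axis: (x,y) -> (x,-y)
(-9.8, 4.9) -> (-9.8, -4.9)

(-9.8, -4.9)


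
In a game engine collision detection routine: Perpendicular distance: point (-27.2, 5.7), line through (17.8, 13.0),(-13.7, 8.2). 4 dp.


|cross product| = 13.95
|line direction| = sqrt(1015.29) = 31.8636
Distance = 13.95/sqrt(1015.29) = 0.4378

0.4378


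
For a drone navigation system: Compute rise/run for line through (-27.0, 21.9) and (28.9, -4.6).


slope = (y2-y1)/(x2-x1) = ((-4.6)-21.9)/(28.9-(-27)) = (-26.5)/55.9 = -0.4741

-0.4741


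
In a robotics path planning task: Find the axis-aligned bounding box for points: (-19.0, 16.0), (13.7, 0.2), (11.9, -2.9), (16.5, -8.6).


x range: [-19, 16.5]
y range: [-8.6, 16]
Bounding box: (-19,-8.6) to (16.5,16)

(-19,-8.6) to (16.5,16)


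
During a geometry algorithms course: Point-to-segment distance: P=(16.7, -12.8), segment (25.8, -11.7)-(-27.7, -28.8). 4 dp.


Project P onto AB: t = 0.1603 (clamped to [0,1])
Closest point on segment: (17.2245, -14.441)
Distance: 1.7227

1.7227


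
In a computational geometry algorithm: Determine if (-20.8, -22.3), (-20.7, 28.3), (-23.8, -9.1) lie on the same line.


Cross product: ((-20.7)-(-20.8))*((-9.1)-(-22.3)) - (28.3-(-22.3))*((-23.8)-(-20.8))
= 153.12

No, not collinear


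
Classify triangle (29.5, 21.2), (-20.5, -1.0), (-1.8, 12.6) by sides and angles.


Side lengths squared: AB^2=2992.84, BC^2=534.65, CA^2=1053.65
Sorted: [534.65, 1053.65, 2992.84]
By sides: Scalene, By angles: Obtuse

Scalene, Obtuse


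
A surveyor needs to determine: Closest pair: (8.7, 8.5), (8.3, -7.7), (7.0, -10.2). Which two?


d(P0,P1) = 16.2049, d(P0,P2) = 18.7771, d(P1,P2) = 2.8178
Closest: P1 and P2

Closest pair: (8.3, -7.7) and (7.0, -10.2), distance = 2.8178


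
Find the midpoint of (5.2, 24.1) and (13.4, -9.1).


M = ((5.2+13.4)/2, (24.1+(-9.1))/2)
= (9.3, 7.5)

(9.3, 7.5)


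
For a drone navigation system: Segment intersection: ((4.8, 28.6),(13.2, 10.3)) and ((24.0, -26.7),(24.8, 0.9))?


Cross products: d1=574.16, d2=327.68, d3=-113.16, d4=133.32
d1*d2 < 0 and d3*d4 < 0? no

No, they don't intersect


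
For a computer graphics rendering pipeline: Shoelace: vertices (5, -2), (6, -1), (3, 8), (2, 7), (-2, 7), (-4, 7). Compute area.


Shoelace sum: (5*(-1) - 6*(-2)) + (6*8 - 3*(-1)) + (3*7 - 2*8) + (2*7 - (-2)*7) + ((-2)*7 - (-4)*7) + ((-4)*(-2) - 5*7)
= 78
Area = |78|/2 = 39

39


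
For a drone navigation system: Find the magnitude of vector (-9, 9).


|u| = sqrt((-9)^2 + 9^2) = sqrt(162) = 12.7279

12.7279


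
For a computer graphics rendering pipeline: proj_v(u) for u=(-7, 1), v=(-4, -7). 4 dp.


u.v = 21, |v| = sqrt(65) = 8.0623
Scalar projection = u.v / |v| = 21 / sqrt(65) = 2.6047

2.6047


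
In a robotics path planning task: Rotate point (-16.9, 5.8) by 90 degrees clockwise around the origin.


90° CW: (x,y) -> (y, -x)
(-16.9,5.8) -> (5.8, 16.9)

(5.8, 16.9)


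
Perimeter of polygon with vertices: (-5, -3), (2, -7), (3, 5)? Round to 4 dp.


Sides: (-5, -3)->(2, -7): sqrt(65) = 8.062258, (2, -7)->(3, 5): sqrt(145) = 12.041595, (3, 5)->(-5, -3): sqrt(128) = 11.313708
Sum = 31.417561
Perimeter = 31.4176

31.4176


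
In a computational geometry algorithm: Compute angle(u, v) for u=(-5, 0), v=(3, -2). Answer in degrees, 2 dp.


u.v = -15, |u| = sqrt(25) = 5, |v| = sqrt(13) = 3.6056
cos(theta) = u.v/(|u||v|) = -15/sqrt(325) = -0.83205
theta = acos(-0.83205) = 146.31 degrees

146.31 degrees


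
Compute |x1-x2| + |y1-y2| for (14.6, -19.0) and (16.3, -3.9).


|14.6-16.3| + |(-19)-(-3.9)| = 1.7 + 15.1 = 16.8

16.8


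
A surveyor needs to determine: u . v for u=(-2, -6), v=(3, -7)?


u . v = u_x*v_x + u_y*v_y = (-2)*3 + (-6)*(-7)
= (-6) + 42 = 36

36


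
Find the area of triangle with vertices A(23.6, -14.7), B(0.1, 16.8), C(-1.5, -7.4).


Area = |x_A(y_B-y_C) + x_B(y_C-y_A) + x_C(y_A-y_B)|/2
= |571.12 + 0.73 + 47.25|/2
= 619.1/2 = 309.55

309.55


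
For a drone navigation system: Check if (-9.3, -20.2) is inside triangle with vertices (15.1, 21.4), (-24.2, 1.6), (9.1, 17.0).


Cross products: AB x AP = 1151.76, BC x BP = -955.4, CA x CP = -142.24
All same sign? no

No, outside


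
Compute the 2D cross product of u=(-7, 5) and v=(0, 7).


u x v = u_x*v_y - u_y*v_x = (-7)*7 - 5*0
= (-49) - 0 = -49

-49


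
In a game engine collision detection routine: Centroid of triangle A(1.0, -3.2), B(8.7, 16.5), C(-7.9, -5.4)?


Centroid = ((x_A+x_B+x_C)/3, (y_A+y_B+y_C)/3)
= ((1+8.7+(-7.9))/3, ((-3.2)+16.5+(-5.4))/3)
= (0.6, 2.6333)

(0.6, 2.6333)


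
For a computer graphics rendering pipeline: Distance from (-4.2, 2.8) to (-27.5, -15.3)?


dx=-23.3, dy=-18.1
d^2 = (-23.3)^2 + (-18.1)^2 = 870.5
d = sqrt(870.5) = 29.5042

29.5042


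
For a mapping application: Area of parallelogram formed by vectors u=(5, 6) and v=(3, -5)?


|u x v| = |5*(-5) - 6*3|
= |(-25) - 18| = 43

43


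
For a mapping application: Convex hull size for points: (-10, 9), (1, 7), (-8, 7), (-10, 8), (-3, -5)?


Convex hull vertices (CCW): (-10, 8), (-3, -5), (1, 7), (-10, 9)
Count = 4

4


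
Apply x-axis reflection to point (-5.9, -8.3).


Reflection over x-axis: (x,y) -> (x,-y)
(-5.9, -8.3) -> (-5.9, 8.3)

(-5.9, 8.3)


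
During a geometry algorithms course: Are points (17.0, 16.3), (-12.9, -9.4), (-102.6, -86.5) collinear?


Cross product: ((-12.9)-17)*((-86.5)-16.3) - ((-9.4)-16.3)*((-102.6)-17)
= 0

Yes, collinear


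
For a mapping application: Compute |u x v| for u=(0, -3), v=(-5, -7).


|u x v| = |0*(-7) - (-3)*(-5)|
= |0 - 15| = 15

15


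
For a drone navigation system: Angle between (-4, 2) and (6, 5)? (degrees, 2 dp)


u.v = -14, |u| = sqrt(20) = 4.4721, |v| = sqrt(61) = 7.8102
cos(theta) = u.v/(|u||v|) = -14/sqrt(1220) = -0.400819
theta = acos(-0.400819) = 113.63 degrees

113.63 degrees


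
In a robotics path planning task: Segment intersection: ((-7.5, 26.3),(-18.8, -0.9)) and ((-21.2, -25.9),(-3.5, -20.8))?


Cross products: d1=854.07, d2=430.26, d3=217.22, d4=641.03
d1*d2 < 0 and d3*d4 < 0? no

No, they don't intersect


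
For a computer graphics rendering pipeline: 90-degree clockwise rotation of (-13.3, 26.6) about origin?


90° CW: (x,y) -> (y, -x)
(-13.3,26.6) -> (26.6, 13.3)

(26.6, 13.3)


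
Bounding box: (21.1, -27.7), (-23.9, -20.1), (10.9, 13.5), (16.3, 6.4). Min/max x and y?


x range: [-23.9, 21.1]
y range: [-27.7, 13.5]
Bounding box: (-23.9,-27.7) to (21.1,13.5)

(-23.9,-27.7) to (21.1,13.5)


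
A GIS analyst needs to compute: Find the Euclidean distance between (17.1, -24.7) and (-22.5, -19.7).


dx=-39.6, dy=5
d^2 = (-39.6)^2 + 5^2 = 1593.16
d = sqrt(1593.16) = 39.9144

39.9144


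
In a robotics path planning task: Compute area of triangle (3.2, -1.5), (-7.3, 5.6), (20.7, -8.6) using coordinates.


Area = |x_A(y_B-y_C) + x_B(y_C-y_A) + x_C(y_A-y_B)|/2
= |45.44 + 51.83 + (-146.97)|/2
= 49.7/2 = 24.85

24.85


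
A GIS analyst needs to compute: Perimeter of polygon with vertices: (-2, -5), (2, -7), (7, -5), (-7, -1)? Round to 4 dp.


Sides: (-2, -5)->(2, -7): sqrt(20) = 4.472136, (2, -7)->(7, -5): sqrt(29) = 5.385165, (7, -5)->(-7, -1): sqrt(212) = 14.56022, (-7, -1)->(-2, -5): sqrt(41) = 6.403124
Sum = 30.820645
Perimeter = 30.8206

30.8206


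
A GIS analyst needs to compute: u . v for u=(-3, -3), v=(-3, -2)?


u . v = u_x*v_x + u_y*v_y = (-3)*(-3) + (-3)*(-2)
= 9 + 6 = 15

15


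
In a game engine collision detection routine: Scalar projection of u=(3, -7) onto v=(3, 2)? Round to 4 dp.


u.v = -5, |v| = sqrt(13) = 3.6056
Scalar projection = u.v / |v| = -5 / sqrt(13) = -1.3868

-1.3868


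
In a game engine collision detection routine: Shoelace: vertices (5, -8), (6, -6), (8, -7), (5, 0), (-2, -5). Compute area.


Shoelace sum: (5*(-6) - 6*(-8)) + (6*(-7) - 8*(-6)) + (8*0 - 5*(-7)) + (5*(-5) - (-2)*0) + ((-2)*(-8) - 5*(-5))
= 75
Area = |75|/2 = 37.5

37.5


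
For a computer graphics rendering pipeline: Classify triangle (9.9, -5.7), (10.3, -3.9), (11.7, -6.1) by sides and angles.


Side lengths squared: AB^2=3.4, BC^2=6.8, CA^2=3.4
Sorted: [3.4, 3.4, 6.8]
By sides: Isosceles, By angles: Right

Isosceles, Right


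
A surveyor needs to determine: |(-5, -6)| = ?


|u| = sqrt((-5)^2 + (-6)^2) = sqrt(61) = 7.8102

7.8102


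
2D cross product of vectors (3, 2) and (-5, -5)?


u x v = u_x*v_y - u_y*v_x = 3*(-5) - 2*(-5)
= (-15) - (-10) = -5

-5


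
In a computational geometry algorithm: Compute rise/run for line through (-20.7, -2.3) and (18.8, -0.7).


slope = (y2-y1)/(x2-x1) = ((-0.7)-(-2.3))/(18.8-(-20.7)) = 1.6/39.5 = 0.0405

0.0405


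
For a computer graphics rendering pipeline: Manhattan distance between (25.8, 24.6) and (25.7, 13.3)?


|25.8-25.7| + |24.6-13.3| = 0.1 + 11.3 = 11.4

11.4


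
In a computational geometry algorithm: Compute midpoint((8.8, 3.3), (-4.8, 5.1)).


M = ((8.8+(-4.8))/2, (3.3+5.1)/2)
= (2, 4.2)

(2, 4.2)


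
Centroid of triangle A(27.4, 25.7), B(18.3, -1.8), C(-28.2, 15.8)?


Centroid = ((x_A+x_B+x_C)/3, (y_A+y_B+y_C)/3)
= ((27.4+18.3+(-28.2))/3, (25.7+(-1.8)+15.8)/3)
= (5.8333, 13.2333)

(5.8333, 13.2333)


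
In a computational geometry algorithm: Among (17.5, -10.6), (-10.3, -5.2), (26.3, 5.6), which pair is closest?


d(P0,P1) = 28.3196, d(P0,P2) = 18.4358, d(P1,P2) = 38.1602
Closest: P0 and P2

Closest pair: (17.5, -10.6) and (26.3, 5.6), distance = 18.4358


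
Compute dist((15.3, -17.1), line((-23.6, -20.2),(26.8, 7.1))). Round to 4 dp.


|cross product| = 905.73
|line direction| = sqrt(3285.45) = 57.3188
Distance = 905.73/sqrt(3285.45) = 15.8016

15.8016


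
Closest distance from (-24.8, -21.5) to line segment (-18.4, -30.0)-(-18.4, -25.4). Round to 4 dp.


Project P onto AB: t = 1 (clamped to [0,1])
Closest point on segment: (-18.4, -25.4)
Distance: 7.4947

7.4947


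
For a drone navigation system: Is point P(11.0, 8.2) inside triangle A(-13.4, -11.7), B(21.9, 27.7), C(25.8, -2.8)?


Cross products: AB x AP = -258.89, BC x BP = -408.5, CA x CP = -562.92
All same sign? yes

Yes, inside


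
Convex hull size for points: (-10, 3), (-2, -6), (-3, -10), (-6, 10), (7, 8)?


Convex hull vertices (CCW): (-10, 3), (-3, -10), (7, 8), (-6, 10)
Count = 4

4


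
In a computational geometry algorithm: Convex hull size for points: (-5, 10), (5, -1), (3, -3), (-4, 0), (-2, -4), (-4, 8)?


Convex hull vertices (CCW): (-5, 10), (-4, 0), (-2, -4), (3, -3), (5, -1)
Count = 5

5


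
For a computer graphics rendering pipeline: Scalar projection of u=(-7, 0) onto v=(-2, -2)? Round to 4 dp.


u.v = 14, |v| = sqrt(8) = 2.8284
Scalar projection = u.v / |v| = 14 / sqrt(8) = 4.9497

4.9497


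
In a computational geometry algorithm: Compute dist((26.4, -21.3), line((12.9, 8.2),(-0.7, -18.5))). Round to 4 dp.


|cross product| = 761.65
|line direction| = sqrt(897.85) = 29.9641
Distance = 761.65/sqrt(897.85) = 25.4187

25.4187


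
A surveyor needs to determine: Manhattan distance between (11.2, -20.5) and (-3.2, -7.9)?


|11.2-(-3.2)| + |(-20.5)-(-7.9)| = 14.4 + 12.6 = 27

27


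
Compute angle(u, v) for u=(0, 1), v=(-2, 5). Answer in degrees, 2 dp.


u.v = 5, |u| = sqrt(1) = 1, |v| = sqrt(29) = 5.3852
cos(theta) = u.v/(|u||v|) = 5/sqrt(29) = 0.928477
theta = acos(0.928477) = 21.8 degrees

21.8 degrees


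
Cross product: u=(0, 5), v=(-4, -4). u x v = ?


u x v = u_x*v_y - u_y*v_x = 0*(-4) - 5*(-4)
= 0 - (-20) = 20

20


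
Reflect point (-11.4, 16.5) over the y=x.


Reflection over y=x: (x,y) -> (y,x)
(-11.4, 16.5) -> (16.5, -11.4)

(16.5, -11.4)


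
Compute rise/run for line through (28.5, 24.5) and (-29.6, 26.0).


slope = (y2-y1)/(x2-x1) = (26-24.5)/((-29.6)-28.5) = 1.5/(-58.1) = -0.0258

-0.0258


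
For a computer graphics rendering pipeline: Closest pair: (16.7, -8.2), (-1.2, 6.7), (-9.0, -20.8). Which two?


d(P0,P1) = 23.2899, d(P0,P2) = 28.6225, d(P1,P2) = 28.5848
Closest: P0 and P1

Closest pair: (16.7, -8.2) and (-1.2, 6.7), distance = 23.2899


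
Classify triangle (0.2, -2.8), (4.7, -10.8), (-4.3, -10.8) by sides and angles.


Side lengths squared: AB^2=84.25, BC^2=81, CA^2=84.25
Sorted: [81, 84.25, 84.25]
By sides: Isosceles, By angles: Acute

Isosceles, Acute


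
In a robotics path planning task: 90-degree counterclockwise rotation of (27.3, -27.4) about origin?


90° CCW: (x,y) -> (-y, x)
(27.3,-27.4) -> (27.4, 27.3)

(27.4, 27.3)


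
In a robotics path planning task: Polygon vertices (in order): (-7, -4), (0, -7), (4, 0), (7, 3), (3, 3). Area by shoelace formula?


Shoelace sum: ((-7)*(-7) - 0*(-4)) + (0*0 - 4*(-7)) + (4*3 - 7*0) + (7*3 - 3*3) + (3*(-4) - (-7)*3)
= 110
Area = |110|/2 = 55

55


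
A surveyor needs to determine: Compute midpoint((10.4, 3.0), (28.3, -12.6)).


M = ((10.4+28.3)/2, (3+(-12.6))/2)
= (19.35, -4.8)

(19.35, -4.8)


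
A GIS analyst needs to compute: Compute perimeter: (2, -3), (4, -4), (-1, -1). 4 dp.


Sides: (2, -3)->(4, -4): sqrt(5) = 2.236068, (4, -4)->(-1, -1): sqrt(34) = 5.830952, (-1, -1)->(2, -3): sqrt(13) = 3.605551
Sum = 11.672571
Perimeter = 11.6726

11.6726


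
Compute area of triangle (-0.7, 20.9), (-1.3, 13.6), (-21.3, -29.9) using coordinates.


Area = |x_A(y_B-y_C) + x_B(y_C-y_A) + x_C(y_A-y_B)|/2
= |(-30.45) + 66.04 + (-155.49)|/2
= 119.9/2 = 59.95

59.95


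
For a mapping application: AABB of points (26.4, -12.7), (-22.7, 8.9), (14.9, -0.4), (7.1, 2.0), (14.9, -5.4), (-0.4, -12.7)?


x range: [-22.7, 26.4]
y range: [-12.7, 8.9]
Bounding box: (-22.7,-12.7) to (26.4,8.9)

(-22.7,-12.7) to (26.4,8.9)


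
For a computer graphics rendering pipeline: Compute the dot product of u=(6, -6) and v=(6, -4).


u . v = u_x*v_x + u_y*v_y = 6*6 + (-6)*(-4)
= 36 + 24 = 60

60


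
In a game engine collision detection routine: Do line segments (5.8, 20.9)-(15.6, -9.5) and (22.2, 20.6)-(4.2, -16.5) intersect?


Cross products: d1=-613.84, d2=296.94, d3=495.62, d4=-415.16
d1*d2 < 0 and d3*d4 < 0? yes

Yes, they intersect


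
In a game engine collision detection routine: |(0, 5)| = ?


|u| = sqrt(0^2 + 5^2) = sqrt(25) = 5

5


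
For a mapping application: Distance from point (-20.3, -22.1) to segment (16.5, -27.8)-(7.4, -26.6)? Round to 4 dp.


Project P onto AB: t = 1 (clamped to [0,1])
Closest point on segment: (7.4, -26.6)
Distance: 28.0631

28.0631


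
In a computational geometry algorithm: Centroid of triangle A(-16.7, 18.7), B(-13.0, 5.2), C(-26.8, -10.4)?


Centroid = ((x_A+x_B+x_C)/3, (y_A+y_B+y_C)/3)
= (((-16.7)+(-13)+(-26.8))/3, (18.7+5.2+(-10.4))/3)
= (-18.8333, 4.5)

(-18.8333, 4.5)


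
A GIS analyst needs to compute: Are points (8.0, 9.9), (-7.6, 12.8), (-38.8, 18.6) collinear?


Cross product: ((-7.6)-8)*(18.6-9.9) - (12.8-9.9)*((-38.8)-8)
= 0

Yes, collinear


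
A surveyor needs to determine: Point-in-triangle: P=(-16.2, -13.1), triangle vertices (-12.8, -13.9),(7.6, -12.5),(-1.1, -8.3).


Cross products: AB x AP = 21.08, BC x BP = 105.18, CA x CP = -28.4
All same sign? no

No, outside


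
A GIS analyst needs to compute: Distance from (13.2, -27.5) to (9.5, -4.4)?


dx=-3.7, dy=23.1
d^2 = (-3.7)^2 + 23.1^2 = 547.3
d = sqrt(547.3) = 23.3944

23.3944


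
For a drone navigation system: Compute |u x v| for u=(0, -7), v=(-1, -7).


|u x v| = |0*(-7) - (-7)*(-1)|
= |0 - 7| = 7

7


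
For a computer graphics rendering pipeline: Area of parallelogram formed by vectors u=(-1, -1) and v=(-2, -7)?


|u x v| = |(-1)*(-7) - (-1)*(-2)|
= |7 - 2| = 5

5


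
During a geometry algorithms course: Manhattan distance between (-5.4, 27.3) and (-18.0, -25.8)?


|(-5.4)-(-18)| + |27.3-(-25.8)| = 12.6 + 53.1 = 65.7

65.7


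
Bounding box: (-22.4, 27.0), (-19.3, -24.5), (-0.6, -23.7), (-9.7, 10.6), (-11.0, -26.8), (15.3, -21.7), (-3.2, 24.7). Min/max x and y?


x range: [-22.4, 15.3]
y range: [-26.8, 27]
Bounding box: (-22.4,-26.8) to (15.3,27)

(-22.4,-26.8) to (15.3,27)


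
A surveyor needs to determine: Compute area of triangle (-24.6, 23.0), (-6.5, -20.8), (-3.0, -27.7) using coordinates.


Area = |x_A(y_B-y_C) + x_B(y_C-y_A) + x_C(y_A-y_B)|/2
= |(-169.74) + 329.55 + (-131.4)|/2
= 28.41/2 = 14.205

14.205


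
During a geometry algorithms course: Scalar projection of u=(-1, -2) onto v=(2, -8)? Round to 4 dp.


u.v = 14, |v| = sqrt(68) = 8.2462
Scalar projection = u.v / |v| = 14 / sqrt(68) = 1.6977

1.6977


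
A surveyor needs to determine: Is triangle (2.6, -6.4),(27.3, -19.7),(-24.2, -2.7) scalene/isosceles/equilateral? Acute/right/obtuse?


Side lengths squared: AB^2=786.98, BC^2=2941.25, CA^2=731.93
Sorted: [731.93, 786.98, 2941.25]
By sides: Scalene, By angles: Obtuse

Scalene, Obtuse


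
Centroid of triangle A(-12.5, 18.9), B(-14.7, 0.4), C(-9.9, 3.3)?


Centroid = ((x_A+x_B+x_C)/3, (y_A+y_B+y_C)/3)
= (((-12.5)+(-14.7)+(-9.9))/3, (18.9+0.4+3.3)/3)
= (-12.3667, 7.5333)

(-12.3667, 7.5333)


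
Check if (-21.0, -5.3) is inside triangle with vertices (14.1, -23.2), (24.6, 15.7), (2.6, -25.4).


Cross products: AB x AP = 1553.34, BC x BP = -1412.16, CA x CP = 283.07
All same sign? no

No, outside


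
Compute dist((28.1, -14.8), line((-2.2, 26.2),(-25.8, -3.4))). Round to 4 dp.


|cross product| = 1864.48
|line direction| = sqrt(1433.12) = 37.8566
Distance = 1864.48/sqrt(1433.12) = 49.2512

49.2512


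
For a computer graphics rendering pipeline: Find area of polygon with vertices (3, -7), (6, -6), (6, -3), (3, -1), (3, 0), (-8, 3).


Shoelace sum: (3*(-6) - 6*(-7)) + (6*(-3) - 6*(-6)) + (6*(-1) - 3*(-3)) + (3*0 - 3*(-1)) + (3*3 - (-8)*0) + ((-8)*(-7) - 3*3)
= 104
Area = |104|/2 = 52

52


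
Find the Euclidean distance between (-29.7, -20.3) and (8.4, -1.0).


dx=38.1, dy=19.3
d^2 = 38.1^2 + 19.3^2 = 1824.1
d = sqrt(1824.1) = 42.7095

42.7095


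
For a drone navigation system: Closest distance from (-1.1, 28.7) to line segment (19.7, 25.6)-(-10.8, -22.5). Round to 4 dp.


Project P onto AB: t = 0.1496 (clamped to [0,1])
Closest point on segment: (15.1371, 18.4041)
Distance: 19.2263

19.2263


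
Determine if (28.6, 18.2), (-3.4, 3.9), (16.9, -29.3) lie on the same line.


Cross product: ((-3.4)-28.6)*((-29.3)-18.2) - (3.9-18.2)*(16.9-28.6)
= 1352.69

No, not collinear


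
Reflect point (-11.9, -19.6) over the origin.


Reflection over origin: (x,y) -> (-x,-y)
(-11.9, -19.6) -> (11.9, 19.6)

(11.9, 19.6)


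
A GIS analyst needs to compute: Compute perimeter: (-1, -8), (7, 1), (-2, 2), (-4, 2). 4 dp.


Sides: (-1, -8)->(7, 1): sqrt(145) = 12.041595, (7, 1)->(-2, 2): sqrt(82) = 9.055385, (-2, 2)->(-4, 2): sqrt(4) = 2, (-4, 2)->(-1, -8): sqrt(109) = 10.440307
Sum = 33.537287
Perimeter = 33.5373

33.5373


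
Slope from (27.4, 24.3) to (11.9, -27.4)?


slope = (y2-y1)/(x2-x1) = ((-27.4)-24.3)/(11.9-27.4) = (-51.7)/(-15.5) = 3.3355

3.3355


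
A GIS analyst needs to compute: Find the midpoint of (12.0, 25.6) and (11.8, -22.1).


M = ((12+11.8)/2, (25.6+(-22.1))/2)
= (11.9, 1.75)

(11.9, 1.75)


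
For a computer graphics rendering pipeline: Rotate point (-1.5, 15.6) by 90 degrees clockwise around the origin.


90° CW: (x,y) -> (y, -x)
(-1.5,15.6) -> (15.6, 1.5)

(15.6, 1.5)


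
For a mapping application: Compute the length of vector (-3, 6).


|u| = sqrt((-3)^2 + 6^2) = sqrt(45) = 6.7082

6.7082


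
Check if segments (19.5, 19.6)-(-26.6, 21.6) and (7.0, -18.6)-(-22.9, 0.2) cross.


Cross products: d1=-1377.18, d2=-570.3, d3=1786.02, d4=979.14
d1*d2 < 0 and d3*d4 < 0? no

No, they don't intersect


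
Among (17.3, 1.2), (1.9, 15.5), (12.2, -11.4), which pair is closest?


d(P0,P1) = 21.0155, d(P0,P2) = 13.593, d(P1,P2) = 28.8045
Closest: P0 and P2

Closest pair: (17.3, 1.2) and (12.2, -11.4), distance = 13.593


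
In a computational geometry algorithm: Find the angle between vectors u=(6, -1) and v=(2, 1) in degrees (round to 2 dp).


u.v = 11, |u| = sqrt(37) = 6.0828, |v| = sqrt(5) = 2.2361
cos(theta) = u.v/(|u||v|) = 11/sqrt(185) = 0.808736
theta = acos(0.808736) = 36.03 degrees

36.03 degrees


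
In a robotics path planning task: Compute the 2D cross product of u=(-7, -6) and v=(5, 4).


u x v = u_x*v_y - u_y*v_x = (-7)*4 - (-6)*5
= (-28) - (-30) = 2

2


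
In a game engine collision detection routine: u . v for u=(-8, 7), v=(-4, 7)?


u . v = u_x*v_x + u_y*v_y = (-8)*(-4) + 7*7
= 32 + 49 = 81

81


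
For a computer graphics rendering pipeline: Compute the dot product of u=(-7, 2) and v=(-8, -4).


u . v = u_x*v_x + u_y*v_y = (-7)*(-8) + 2*(-4)
= 56 + (-8) = 48

48


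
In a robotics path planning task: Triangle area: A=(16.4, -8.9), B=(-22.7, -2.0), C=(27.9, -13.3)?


Area = |x_A(y_B-y_C) + x_B(y_C-y_A) + x_C(y_A-y_B)|/2
= |185.32 + 99.88 + (-192.51)|/2
= 92.69/2 = 46.345

46.345


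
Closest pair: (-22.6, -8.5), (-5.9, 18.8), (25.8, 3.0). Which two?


d(P0,P1) = 32.0028, d(P0,P2) = 49.7475, d(P1,P2) = 35.4193
Closest: P0 and P1

Closest pair: (-22.6, -8.5) and (-5.9, 18.8), distance = 32.0028


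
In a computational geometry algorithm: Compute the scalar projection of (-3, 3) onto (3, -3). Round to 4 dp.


u.v = -18, |v| = sqrt(18) = 4.2426
Scalar projection = u.v / |v| = -18 / sqrt(18) = -4.2426

-4.2426


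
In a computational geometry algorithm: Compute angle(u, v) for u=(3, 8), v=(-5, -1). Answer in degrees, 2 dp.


u.v = -23, |u| = sqrt(73) = 8.544, |v| = sqrt(26) = 5.099
cos(theta) = u.v/(|u||v|) = -23/sqrt(1898) = -0.527934
theta = acos(-0.527934) = 121.87 degrees

121.87 degrees


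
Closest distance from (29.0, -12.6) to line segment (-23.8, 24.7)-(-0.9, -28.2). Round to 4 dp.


Project P onto AB: t = 0.9577 (clamped to [0,1])
Closest point on segment: (-1.8685, -25.9627)
Distance: 33.6367

33.6367


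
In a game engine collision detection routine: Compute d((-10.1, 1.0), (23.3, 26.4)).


dx=33.4, dy=25.4
d^2 = 33.4^2 + 25.4^2 = 1760.72
d = sqrt(1760.72) = 41.9609

41.9609


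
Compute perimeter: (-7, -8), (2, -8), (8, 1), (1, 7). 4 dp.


Sides: (-7, -8)->(2, -8): sqrt(81) = 9, (2, -8)->(8, 1): sqrt(117) = 10.816654, (8, 1)->(1, 7): sqrt(85) = 9.219544, (1, 7)->(-7, -8): sqrt(289) = 17
Sum = 46.036198
Perimeter = 46.0362

46.0362


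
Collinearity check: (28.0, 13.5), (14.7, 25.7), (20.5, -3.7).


Cross product: (14.7-28)*((-3.7)-13.5) - (25.7-13.5)*(20.5-28)
= 320.26

No, not collinear
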